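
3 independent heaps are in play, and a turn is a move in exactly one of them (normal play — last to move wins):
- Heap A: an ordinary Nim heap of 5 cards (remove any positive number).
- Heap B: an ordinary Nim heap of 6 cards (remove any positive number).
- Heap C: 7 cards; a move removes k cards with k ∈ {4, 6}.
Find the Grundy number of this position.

2

Heap A is a plain Nim heap of size 5, so its Grundy value is 5.
Heap B is a plain Nim heap of size 6, so its Grundy value is 6.
Grundy values for heap C (subtraction set {4, 6}):
k:     0  1  2  3  4  5  6  7
g(k):  0  0  0  0  1  1  1  1
So g(7) = 1.
By the Sprague-Grundy theorem, the Grundy value of a sum of independent games is the XOR of the component values.
Combined value = 5 XOR 6 XOR 1 = 2.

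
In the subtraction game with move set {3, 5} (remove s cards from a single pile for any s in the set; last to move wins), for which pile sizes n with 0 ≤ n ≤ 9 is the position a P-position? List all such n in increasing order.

0, 1, 2, 8, 9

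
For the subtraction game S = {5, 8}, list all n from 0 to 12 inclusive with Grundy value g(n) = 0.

Grundy values for subtraction set {5, 8}:
k:     0  1  2  3  4  5  6  7  8  9 10 11 12
g(k):  0  0  0  0  0  1  1  1  1  1  2  2  2
The P-positions (g = 0) in 0..12 are 0, 1, 2, 3, 4.

0, 1, 2, 3, 4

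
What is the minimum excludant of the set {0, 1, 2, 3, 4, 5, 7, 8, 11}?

6

The values 0, 1, 2, 3, 4, 5 are all present; 6 is the first non-negative integer missing from the set.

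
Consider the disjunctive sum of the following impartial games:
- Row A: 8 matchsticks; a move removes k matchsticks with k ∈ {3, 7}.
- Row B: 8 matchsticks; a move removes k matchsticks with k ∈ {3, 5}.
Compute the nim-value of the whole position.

Grundy values for row A (subtraction set {3, 7}):
g(0) = mex{} = 0
g(1) = mex{} = 0
g(2) = mex{} = 0
g(3) = mex{0} = 1
g(4) = mex{0} = 1
g(5) = mex{0} = 1
g(6) = mex{1} = 0
g(7) = mex{0,1} = 2
g(8) = mex{0,1} = 2
So g(8) = 2.
For row B, compute g(0), g(1), … with moves {3, 5}:
k:     0  1  2  3  4  5  6  7  8
g(k):  0  0  0  1  1  1  2  2  0
So g(8) = 0.
The value of a disjunctive sum is the nim-sum of the parts.
Combined value = 2 ⊕ 0 = 2.

2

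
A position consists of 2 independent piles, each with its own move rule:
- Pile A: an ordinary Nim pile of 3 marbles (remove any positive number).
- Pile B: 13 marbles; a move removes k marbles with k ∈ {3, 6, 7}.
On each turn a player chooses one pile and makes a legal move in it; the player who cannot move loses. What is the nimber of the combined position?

2

Pile A is a plain Nim pile of size 3, so its Grundy value is 3.
For pile B, compute g(0), g(1), … with moves {3, 6, 7}:
g(0) = mex{} = 0
g(1) = mex{} = 0
g(2) = mex{} = 0
g(3) = mex{0} = 1
g(4) = mex{0} = 1
g(5) = mex{0} = 1
g(6) = mex{0,1} = 2
g(7) = mex{0,1} = 2
g(8) = mex{0,1} = 2
g(9) = mex{0,1,2} = 3
g(10) = mex{1,2} = 0
g(11) = mex{1,2} = 0
g(12) = mex{1,2,3} = 0
g(13) = mex{0,2} = 1
So g(13) = 1.
By the Sprague-Grundy theorem, the Grundy value of a sum of independent games is the XOR of the component values.
Combined value = 3 XOR 1 = 2.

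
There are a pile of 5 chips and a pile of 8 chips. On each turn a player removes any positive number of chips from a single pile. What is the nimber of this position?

13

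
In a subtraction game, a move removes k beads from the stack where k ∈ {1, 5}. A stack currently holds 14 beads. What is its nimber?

0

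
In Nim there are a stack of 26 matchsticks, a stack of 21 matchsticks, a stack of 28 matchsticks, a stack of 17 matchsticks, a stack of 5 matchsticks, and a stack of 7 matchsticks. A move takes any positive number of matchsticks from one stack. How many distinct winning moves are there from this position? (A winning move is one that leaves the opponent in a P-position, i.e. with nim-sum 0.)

0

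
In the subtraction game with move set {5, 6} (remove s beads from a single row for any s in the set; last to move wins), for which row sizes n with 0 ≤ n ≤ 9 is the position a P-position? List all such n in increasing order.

0, 1, 2, 3, 4

Grundy values for subtraction set {5, 6}:
g(0) = mex{} = 0
g(1) = mex{} = 0
g(2) = mex{} = 0
g(3) = mex{} = 0
g(4) = mex{} = 0
g(5) = mex{0} = 1
g(6) = mex{0} = 1
g(7) = mex{0} = 1
g(8) = mex{0} = 1
g(9) = mex{0} = 1
The P-positions (g = 0) in 0..9 are 0, 1, 2, 3, 4.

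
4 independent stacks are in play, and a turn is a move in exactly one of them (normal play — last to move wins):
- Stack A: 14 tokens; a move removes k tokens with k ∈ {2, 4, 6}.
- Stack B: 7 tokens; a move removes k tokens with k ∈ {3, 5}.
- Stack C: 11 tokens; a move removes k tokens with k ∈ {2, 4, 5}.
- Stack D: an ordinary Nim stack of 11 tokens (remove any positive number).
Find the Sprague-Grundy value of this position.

8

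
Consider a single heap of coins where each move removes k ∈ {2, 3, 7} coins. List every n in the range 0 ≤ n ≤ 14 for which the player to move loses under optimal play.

0, 1, 5, 6, 10, 11

Compute g(0), g(1), … for moves {2, 3, 7}:
g(0) = mex{} = 0
g(1) = mex{} = 0
g(2) = mex{0} = 1
g(3) = mex{0} = 1
g(4) = mex{0,1} = 2
g(5) = mex{1} = 0
g(6) = mex{1,2} = 0
g(7) = mex{0,2} = 1
g(8) = mex{0} = 1
g(9) = mex{0,1} = 2
g(10) = mex{1} = 0
g(11) = mex{1,2} = 0
g(12) = mex{0,2} = 1
g(13) = mex{0} = 1
g(14) = mex{0,1} = 2
The P-positions (g = 0) in 0..14 are 0, 1, 5, 6, 10, 11.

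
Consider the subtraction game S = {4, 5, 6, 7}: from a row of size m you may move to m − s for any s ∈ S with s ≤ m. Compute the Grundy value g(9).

Grundy values for subtraction set {4, 5, 6, 7}:
k:     0  1  2  3  4  5  6  7  8  9
g(k):  0  0  0  0  1  1  1  1  2  2
So g(9) = 2.

2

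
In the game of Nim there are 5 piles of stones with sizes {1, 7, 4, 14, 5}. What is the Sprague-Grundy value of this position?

Write each in binary and XOR column by column:
  0001  (1)
  0111  (7)
  0100  (4)
  1110  (14)
  0101  (5)
  ----
  1001  (9)

9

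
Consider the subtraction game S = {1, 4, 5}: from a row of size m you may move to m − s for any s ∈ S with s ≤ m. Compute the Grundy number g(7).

Build the Grundy sequence with g(k) = mex{g(k−s) : s ∈ {1, 4, 5}, s ≤ k}:
g(0) = mex{} = 0
g(1) = mex{0} = 1
g(2) = mex{1} = 0
g(3) = mex{0} = 1
g(4) = mex{0,1} = 2
g(5) = mex{0,1,2} = 3
g(6) = mex{0,1,3} = 2
g(7) = mex{0,1,2} = 3
So g(7) = 3.

3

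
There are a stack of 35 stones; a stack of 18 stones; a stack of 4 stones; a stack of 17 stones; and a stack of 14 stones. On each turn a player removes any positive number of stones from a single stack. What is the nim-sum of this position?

Compute the nim-sum pairwise:
35 ^ 18 = 49
49 ^ 4 = 53
53 ^ 17 = 36
36 ^ 14 = 42

42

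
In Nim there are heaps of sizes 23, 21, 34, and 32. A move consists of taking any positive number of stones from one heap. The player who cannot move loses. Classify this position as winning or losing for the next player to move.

Write each in binary and XOR column by column:
  010111  (23)
  010101  (21)
  100010  (34)
  100000  (32)
  ------
  000000  (0)
The nim-sum is 0, so this is a P-position: the player to move is in a losing position under optimal play.

Losing position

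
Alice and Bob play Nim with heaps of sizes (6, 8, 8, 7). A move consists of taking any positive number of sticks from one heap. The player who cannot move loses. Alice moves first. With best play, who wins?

Alice wins

Compute the nim-sum pairwise:
6 ^ 8 = 14
14 ^ 8 = 6
6 ^ 7 = 1
The nim-sum is 1 ≠ 0, so this is an N-position: the player to move can win; Alice has a winning move.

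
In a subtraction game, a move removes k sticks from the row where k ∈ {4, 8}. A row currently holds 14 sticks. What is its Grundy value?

0

Grundy values for subtraction set {4, 8}:
k:     0  1  2  3  4  5  6  7  8  9 10 11 12 13 14
g(k):  0  0  0  0  1  1  1  1  2  2  2  2  0  0  0
So g(14) = 0.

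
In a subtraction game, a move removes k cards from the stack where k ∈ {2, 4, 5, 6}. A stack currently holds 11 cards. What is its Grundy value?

Build the Grundy sequence with g(k) = mex{g(k−s) : s ∈ {2, 4, 5, 6}, s ≤ k}:
g(0) = mex{} = 0
g(1) = mex{} = 0
g(2) = mex{0} = 1
g(3) = mex{0} = 1
g(4) = mex{0,1} = 2
g(5) = mex{0,1} = 2
g(6) = mex{0,1,2} = 3
g(7) = mex{0,1,2} = 3
g(8) = mex{1,2,3} = 0
g(9) = mex{1,2,3} = 0
g(10) = mex{0,2,3} = 1
g(11) = mex{0,2,3} = 1
So g(11) = 1.

1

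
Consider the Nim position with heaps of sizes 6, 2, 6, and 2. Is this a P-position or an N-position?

P-position

Nim-sum: 6 ⊕ 2 ⊕ 6 ⊕ 2 = 0.
The nim-sum is 0, so this is a P-position: the player to move is in a losing position under optimal play.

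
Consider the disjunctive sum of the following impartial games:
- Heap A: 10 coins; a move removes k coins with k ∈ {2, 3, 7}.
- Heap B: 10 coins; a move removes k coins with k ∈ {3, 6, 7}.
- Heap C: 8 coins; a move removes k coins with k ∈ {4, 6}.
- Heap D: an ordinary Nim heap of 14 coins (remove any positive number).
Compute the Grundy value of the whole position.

For heap A, compute g(0), g(1), … with moves {2, 3, 7}:
g(0) = mex{} = 0
g(1) = mex{} = 0
g(2) = mex{0} = 1
g(3) = mex{0} = 1
g(4) = mex{0,1} = 2
g(5) = mex{1} = 0
g(6) = mex{1,2} = 0
g(7) = mex{0,2} = 1
g(8) = mex{0} = 1
g(9) = mex{0,1} = 2
g(10) = mex{1} = 0
So g(10) = 0.
For heap B, compute g(0), g(1), … with moves {3, 6, 7}:
k:     0  1  2  3  4  5  6  7  8  9 10
g(k):  0  0  0  1  1  1  2  2  2  3  0
So g(10) = 0.
Build the Grundy sequence for heap C with g(k) = mex{g(k−s) : s ∈ {4, 6}, s ≤ k}:
k:     0  1  2  3  4  5  6  7  8
g(k):  0  0  0  0  1  1  1  1  2
So g(8) = 2.
Heap D is a plain Nim heap of size 14, so its Grundy value is 14.
By the Sprague-Grundy theorem, the Grundy value of a sum of independent games is the XOR of the component values.
Combined value = 0 ⊕ 0 ⊕ 2 ⊕ 14 = 12.

12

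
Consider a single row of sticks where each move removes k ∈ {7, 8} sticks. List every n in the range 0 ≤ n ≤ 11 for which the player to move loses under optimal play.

0, 1, 2, 3, 4, 5, 6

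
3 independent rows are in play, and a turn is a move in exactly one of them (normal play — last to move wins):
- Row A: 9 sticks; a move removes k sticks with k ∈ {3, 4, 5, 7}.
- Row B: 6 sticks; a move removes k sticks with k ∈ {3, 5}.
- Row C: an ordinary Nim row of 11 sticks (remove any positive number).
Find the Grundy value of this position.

10

Grundy values for row A (subtraction set {3, 4, 5, 7}):
k:     0  1  2  3  4  5  6  7  8  9
g(k):  0  0  0  1  1  1  2  2  2  3
So g(9) = 3.
Grundy values for row B (subtraction set {3, 5}):
g(0) = mex{} = 0
g(1) = mex{} = 0
g(2) = mex{} = 0
g(3) = mex{0} = 1
g(4) = mex{0} = 1
g(5) = mex{0} = 1
g(6) = mex{0,1} = 2
So g(6) = 2.
Row C is a plain Nim row of size 11, so its Grundy value is 11.
By the Sprague-Grundy theorem, the Grundy value of a sum of independent games is the XOR of the component values.
Combined value = 3 ⊕ 2 ⊕ 11 = 10.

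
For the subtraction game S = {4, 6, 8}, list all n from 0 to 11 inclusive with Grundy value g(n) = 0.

Compute g(0), g(1), … for moves {4, 6, 8}:
k:     0  1  2  3  4  5  6  7  8  9 10 11
g(k):  0  0  0  0  1  1  1  1  2  2  2  2
The P-positions (g = 0) in 0..11 are 0, 1, 2, 3.

0, 1, 2, 3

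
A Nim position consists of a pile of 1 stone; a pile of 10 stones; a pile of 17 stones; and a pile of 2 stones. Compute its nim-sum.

24

Compute the nim-sum pairwise:
1 XOR 10 = 11
11 XOR 17 = 26
26 XOR 2 = 24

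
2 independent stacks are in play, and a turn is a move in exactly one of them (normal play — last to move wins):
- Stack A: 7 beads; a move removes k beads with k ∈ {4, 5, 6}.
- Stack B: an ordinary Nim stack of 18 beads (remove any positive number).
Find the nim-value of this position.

19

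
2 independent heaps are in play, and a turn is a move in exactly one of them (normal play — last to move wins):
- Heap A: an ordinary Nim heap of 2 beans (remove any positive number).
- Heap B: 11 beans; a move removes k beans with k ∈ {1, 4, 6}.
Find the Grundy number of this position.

Heap A is a plain Nim heap of size 2, so its Grundy value is 2.
Build the Grundy sequence for heap B with g(k) = mex{g(k−s) : s ∈ {1, 4, 6}, s ≤ k}:
g(0) = mex{} = 0
g(1) = mex{0} = 1
g(2) = mex{1} = 0
g(3) = mex{0} = 1
g(4) = mex{0,1} = 2
g(5) = mex{1,2} = 0
g(6) = mex{0} = 1
g(7) = mex{1} = 0
g(8) = mex{0,2} = 1
g(9) = mex{0,1} = 2
g(10) = mex{1,2} = 0
g(11) = mex{0} = 1
So g(11) = 1.
By the Sprague-Grundy theorem, the Grundy value of a sum of independent games is the XOR of the component values.
Combined value = 2 XOR 1 = 3.

3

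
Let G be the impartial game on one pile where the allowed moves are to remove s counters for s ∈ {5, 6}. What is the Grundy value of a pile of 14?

0

Build the Grundy sequence with g(k) = mex{g(k−s) : s ∈ {5, 6}, s ≤ k}:
g(0) = mex{} = 0
g(1) = mex{} = 0
g(2) = mex{} = 0
g(3) = mex{} = 0
g(4) = mex{} = 0
g(5) = mex{0} = 1
g(6) = mex{0} = 1
g(7) = mex{0} = 1
g(8) = mex{0} = 1
g(9) = mex{0} = 1
g(10) = mex{0,1} = 2
g(11) = mex{1} = 0
g(12) = mex{1} = 0
g(13) = mex{1} = 0
g(14) = mex{1} = 0
So g(14) = 0.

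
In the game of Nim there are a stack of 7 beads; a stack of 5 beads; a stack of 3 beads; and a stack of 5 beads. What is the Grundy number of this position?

4

Write each in binary and XOR column by column:
  111  (7)
  101  (5)
  011  (3)
  101  (5)
  ---
  100  (4)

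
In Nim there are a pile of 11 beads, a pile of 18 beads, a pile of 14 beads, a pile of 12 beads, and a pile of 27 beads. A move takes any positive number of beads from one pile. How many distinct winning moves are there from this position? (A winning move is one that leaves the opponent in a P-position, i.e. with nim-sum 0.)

Compute the nim-sum pairwise:
11 ⊕ 18 = 25
25 ⊕ 14 = 23
23 ⊕ 12 = 27
27 ⊕ 27 = 0
The nim-sum is already 0, so every move leaves a nonzero nim-sum — there are no winning moves.

0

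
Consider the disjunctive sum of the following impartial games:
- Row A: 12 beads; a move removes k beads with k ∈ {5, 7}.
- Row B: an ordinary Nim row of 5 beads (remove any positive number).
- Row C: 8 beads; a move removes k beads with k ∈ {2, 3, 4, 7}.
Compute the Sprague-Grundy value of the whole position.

4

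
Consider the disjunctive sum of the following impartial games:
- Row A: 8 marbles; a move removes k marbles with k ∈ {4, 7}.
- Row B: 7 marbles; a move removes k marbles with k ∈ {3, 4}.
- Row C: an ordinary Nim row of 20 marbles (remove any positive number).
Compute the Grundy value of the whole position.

22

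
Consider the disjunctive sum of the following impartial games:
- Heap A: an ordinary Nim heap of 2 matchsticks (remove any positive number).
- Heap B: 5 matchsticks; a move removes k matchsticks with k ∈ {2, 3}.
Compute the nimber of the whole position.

2

Heap A is a plain Nim heap of size 2, so its Grundy value is 2.
Build the Grundy sequence for heap B with g(k) = mex{g(k−s) : s ∈ {2, 3}, s ≤ k}:
k:     0  1  2  3  4  5
g(k):  0  0  1  1  2  0
So g(5) = 0.
The value of a disjunctive sum is the nim-sum of the parts.
Combined value = 2 XOR 0 = 2.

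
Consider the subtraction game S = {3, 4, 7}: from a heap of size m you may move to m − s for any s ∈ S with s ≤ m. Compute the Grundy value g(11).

Build the Grundy sequence with g(k) = mex{g(k−s) : s ∈ {3, 4, 7}, s ≤ k}:
k:     0  1  2  3  4  5  6  7  8  9 10 11
g(k):  0  0  0  1  1  1  2  2  2  3  0  0
So g(11) = 0.

0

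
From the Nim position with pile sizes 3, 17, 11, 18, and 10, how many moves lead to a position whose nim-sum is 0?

Compute the nim-sum pairwise:
3 XOR 17 = 18
18 XOR 11 = 25
25 XOR 18 = 11
11 XOR 10 = 1
The overall nim-sum is X = 1. A pile of size p has a winning move iff p XOR X < p (reduce it to p XOR X).
  3: 3 XOR 1 = 2 < 3 — winning move (to 2).
  17: 17 XOR 1 = 16 < 17 — winning move (to 16).
  11: 11 XOR 1 = 10 < 11 — winning move (to 10).
  18: 18 XOR 1 = 19 ≥ 18 — no move.
  10: 10 XOR 1 = 11 ≥ 10 — no move.
That gives 3 winning moves.

3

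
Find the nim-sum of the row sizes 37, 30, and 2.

57

Compute the nim-sum pairwise:
37 ^ 30 = 59
59 ^ 2 = 57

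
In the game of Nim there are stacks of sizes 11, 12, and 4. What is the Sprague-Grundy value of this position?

3

Bitwise XOR of the heap sizes:
  1011  (11)
  1100  (12)
  0100  (4)
  ----
  0011  (3)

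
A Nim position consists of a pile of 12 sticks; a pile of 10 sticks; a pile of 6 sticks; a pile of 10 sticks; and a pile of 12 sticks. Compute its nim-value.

6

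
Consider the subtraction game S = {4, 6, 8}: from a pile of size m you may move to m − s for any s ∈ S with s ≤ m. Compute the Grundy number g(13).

0

Build the Grundy sequence with g(k) = mex{g(k−s) : s ∈ {4, 6, 8}, s ≤ k}:
g(0) = mex{} = 0
g(1) = mex{} = 0
g(2) = mex{} = 0
g(3) = mex{} = 0
g(4) = mex{0} = 1
g(5) = mex{0} = 1
g(6) = mex{0} = 1
g(7) = mex{0} = 1
g(8) = mex{0,1} = 2
g(9) = mex{0,1} = 2
g(10) = mex{0,1} = 2
g(11) = mex{0,1} = 2
g(12) = mex{1,2} = 0
g(13) = mex{1,2} = 0
So g(13) = 0.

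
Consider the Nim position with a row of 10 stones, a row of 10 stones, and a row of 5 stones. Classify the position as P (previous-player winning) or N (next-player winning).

N-position

Nim-sum: 10 XOR 10 XOR 5 = 5.
The nim-sum is 5 ≠ 0, so this is an N-position: the player to move can win.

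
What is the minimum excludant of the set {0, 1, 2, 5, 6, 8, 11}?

The values 0, 1, 2 are all present; 3 is the first non-negative integer missing from the set.

3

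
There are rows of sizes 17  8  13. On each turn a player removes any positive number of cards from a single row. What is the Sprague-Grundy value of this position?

20

Bitwise XOR of the heap sizes:
  10001  (17)
  01000  (8)
  01101  (13)
  -----
  10100  (20)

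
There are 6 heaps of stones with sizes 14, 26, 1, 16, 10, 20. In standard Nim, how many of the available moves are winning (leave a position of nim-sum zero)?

3

Write each in binary and XOR column by column:
  01110  (14)
  11010  (26)
  00001  (1)
  10000  (16)
  01010  (10)
  10100  (20)
  -----
  11011  (27)
The overall nim-sum is X = 27. A heap of size p has a winning move iff p XOR X < p (reduce it to p XOR X).
  14: 14 XOR 27 = 21 ≥ 14 — no move.
  26: 26 XOR 27 = 1 < 26 — winning move (to 1).
  1: 1 XOR 27 = 26 ≥ 1 — no move.
  16: 16 XOR 27 = 11 < 16 — winning move (to 11).
  10: 10 XOR 27 = 17 ≥ 10 — no move.
  20: 20 XOR 27 = 15 < 20 — winning move (to 15).
That gives 3 winning moves.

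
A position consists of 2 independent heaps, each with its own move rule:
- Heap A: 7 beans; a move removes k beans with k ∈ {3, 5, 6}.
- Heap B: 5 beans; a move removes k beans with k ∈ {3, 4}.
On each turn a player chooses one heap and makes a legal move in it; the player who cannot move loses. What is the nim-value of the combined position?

3

Build the Grundy sequence for heap A with g(k) = mex{g(k−s) : s ∈ {3, 5, 6}, s ≤ k}:
k:     0  1  2  3  4  5  6  7
g(k):  0  0  0  1  1  1  2  2
So g(7) = 2.
Grundy values for heap B (subtraction set {3, 4}):
k:     0  1  2  3  4  5
g(k):  0  0  0  1  1  1
So g(5) = 1.
By the Sprague-Grundy theorem, the Grundy value of a sum of independent games is the XOR of the component values.
Combined value = 2 XOR 1 = 3.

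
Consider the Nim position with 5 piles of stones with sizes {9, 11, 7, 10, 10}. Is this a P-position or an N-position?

N-position

Compute the nim-sum pairwise:
9 ⊕ 11 = 2
2 ⊕ 7 = 5
5 ⊕ 10 = 15
15 ⊕ 10 = 5
The nim-sum is 5 ≠ 0, so this is an N-position: the player to move can win.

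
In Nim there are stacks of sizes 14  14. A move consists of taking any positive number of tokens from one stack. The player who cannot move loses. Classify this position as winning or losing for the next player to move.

Nim-sum: 14 XOR 14 = 0.
The nim-sum is 0, so this is a P-position: the player to move is in a losing position under optimal play.

Losing position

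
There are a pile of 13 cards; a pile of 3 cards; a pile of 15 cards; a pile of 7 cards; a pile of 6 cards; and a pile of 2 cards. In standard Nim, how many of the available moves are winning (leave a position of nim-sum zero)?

5

Nim-sum: 13 XOR 3 XOR 15 XOR 7 XOR 6 XOR 2 = 2.
The overall nim-sum is X = 2. A pile of size p has a winning move iff p XOR X < p (reduce it to p XOR X).
  13: 13 XOR 2 = 15 ≥ 13 — no move.
  3: 3 XOR 2 = 1 < 3 — winning move (to 1).
  15: 15 XOR 2 = 13 < 15 — winning move (to 13).
  7: 7 XOR 2 = 5 < 7 — winning move (to 5).
  6: 6 XOR 2 = 4 < 6 — winning move (to 4).
  2: 2 XOR 2 = 0 < 2 — winning move (to 0).
That gives 5 winning moves.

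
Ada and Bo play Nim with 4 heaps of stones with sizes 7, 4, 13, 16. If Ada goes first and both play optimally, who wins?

Ada wins

Bitwise XOR of the heap sizes:
  00111  (7)
  00100  (4)
  01101  (13)
  10000  (16)
  -----
  11110  (30)
The nim-sum is 30 ≠ 0, so this is an N-position: the player to move can win; Ada has a winning move.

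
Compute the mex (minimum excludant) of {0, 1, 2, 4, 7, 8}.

The values 0, 1, 2 are all present; 3 is the first non-negative integer missing from the set.

3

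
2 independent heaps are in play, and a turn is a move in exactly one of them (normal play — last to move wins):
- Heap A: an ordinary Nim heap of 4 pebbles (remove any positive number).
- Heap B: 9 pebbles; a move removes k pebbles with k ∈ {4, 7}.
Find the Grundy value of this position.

6

Heap A is a plain Nim heap of size 4, so its Grundy value is 4.
Build the Grundy sequence for heap B with g(k) = mex{g(k−s) : s ∈ {4, 7}, s ≤ k}:
g(0) = mex{} = 0
g(1) = mex{} = 0
g(2) = mex{} = 0
g(3) = mex{} = 0
g(4) = mex{0} = 1
g(5) = mex{0} = 1
g(6) = mex{0} = 1
g(7) = mex{0} = 1
g(8) = mex{0,1} = 2
g(9) = mex{0,1} = 2
So g(9) = 2.
The value of a disjunctive sum is the nim-sum of the parts.
Combined value = 4 XOR 2 = 6.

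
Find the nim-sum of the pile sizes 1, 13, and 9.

Nim-sum: 1 ⊕ 13 ⊕ 9 = 5.

5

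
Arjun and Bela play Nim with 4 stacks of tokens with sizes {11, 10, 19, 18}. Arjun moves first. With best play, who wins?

Nim-sum: 11 XOR 10 XOR 19 XOR 18 = 0.
The nim-sum is 0, so this is a P-position: the player to move is in a losing position under optimal play; Arjun is about to move from it and so loses — Bela wins.

Bela wins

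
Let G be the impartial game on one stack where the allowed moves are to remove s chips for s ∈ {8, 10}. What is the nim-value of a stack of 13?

Build the Grundy sequence with g(k) = mex{g(k−s) : s ∈ {8, 10}, s ≤ k}:
k:     0  1  2  3  4  5  6  7  8  9 10 11 12 13
g(k):  0  0  0  0  0  0  0  0  1  1  1  1  1  1
So g(13) = 1.

1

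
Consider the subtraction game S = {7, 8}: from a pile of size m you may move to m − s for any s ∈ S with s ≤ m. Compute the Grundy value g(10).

Compute g(0), g(1), … for moves {7, 8}:
g(0) = mex{} = 0
g(1) = mex{} = 0
g(2) = mex{} = 0
g(3) = mex{} = 0
g(4) = mex{} = 0
g(5) = mex{} = 0
g(6) = mex{} = 0
g(7) = mex{0} = 1
g(8) = mex{0} = 1
g(9) = mex{0} = 1
g(10) = mex{0} = 1
So g(10) = 1.

1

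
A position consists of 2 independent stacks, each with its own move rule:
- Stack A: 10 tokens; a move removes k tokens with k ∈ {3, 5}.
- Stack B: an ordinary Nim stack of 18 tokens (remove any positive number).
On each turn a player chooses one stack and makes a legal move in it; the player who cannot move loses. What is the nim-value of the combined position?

For stack A, compute g(0), g(1), … with moves {3, 5}:
k:     0  1  2  3  4  5  6  7  8  9 10
g(k):  0  0  0  1  1  1  2  2  0  0  0
So g(10) = 0.
Stack B is a plain Nim stack of size 18, so its Grundy value is 18.
The value of a disjunctive sum is the nim-sum of the parts.
Combined value = 0 ⊕ 18 = 18.

18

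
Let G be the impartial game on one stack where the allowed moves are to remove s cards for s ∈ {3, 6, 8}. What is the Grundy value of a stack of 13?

Compute g(0), g(1), … for moves {3, 6, 8}:
g(0) = mex{} = 0
g(1) = mex{} = 0
g(2) = mex{} = 0
g(3) = mex{0} = 1
g(4) = mex{0} = 1
g(5) = mex{0} = 1
g(6) = mex{0,1} = 2
g(7) = mex{0,1} = 2
g(8) = mex{0,1} = 2
g(9) = mex{0,1,2} = 3
g(10) = mex{0,1,2} = 3
g(11) = mex{1,2} = 0
g(12) = mex{1,2,3} = 0
g(13) = mex{1,2,3} = 0
So g(13) = 0.

0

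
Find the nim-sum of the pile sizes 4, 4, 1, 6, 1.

Compute the nim-sum pairwise:
4 ^ 4 = 0
0 ^ 1 = 1
1 ^ 6 = 7
7 ^ 1 = 6

6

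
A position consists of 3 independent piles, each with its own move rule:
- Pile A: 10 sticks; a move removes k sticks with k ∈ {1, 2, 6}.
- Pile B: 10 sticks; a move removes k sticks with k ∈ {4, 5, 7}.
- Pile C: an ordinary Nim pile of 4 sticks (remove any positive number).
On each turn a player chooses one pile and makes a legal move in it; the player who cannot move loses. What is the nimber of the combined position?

6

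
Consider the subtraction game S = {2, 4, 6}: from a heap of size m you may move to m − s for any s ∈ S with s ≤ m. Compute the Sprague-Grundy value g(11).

1

Compute g(0), g(1), … for moves {2, 4, 6}:
g(0) = mex{} = 0
g(1) = mex{} = 0
g(2) = mex{0} = 1
g(3) = mex{0} = 1
g(4) = mex{0,1} = 2
g(5) = mex{0,1} = 2
g(6) = mex{0,1,2} = 3
g(7) = mex{0,1,2} = 3
g(8) = mex{1,2,3} = 0
g(9) = mex{1,2,3} = 0
g(10) = mex{0,2,3} = 1
g(11) = mex{0,2,3} = 1
So g(11) = 1.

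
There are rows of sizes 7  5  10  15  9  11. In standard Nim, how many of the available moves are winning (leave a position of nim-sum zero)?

3

Nim-sum: 7 XOR 5 XOR 10 XOR 15 XOR 9 XOR 11 = 5.
The overall nim-sum is X = 5. A row of size p has a winning move iff p XOR X < p (reduce it to p XOR X).
  7: 7 XOR 5 = 2 < 7 — winning move (to 2).
  5: 5 XOR 5 = 0 < 5 — winning move (to 0).
  10: 10 XOR 5 = 15 ≥ 10 — no move.
  15: 15 XOR 5 = 10 < 15 — winning move (to 10).
  9: 9 XOR 5 = 12 ≥ 9 — no move.
  11: 11 XOR 5 = 14 ≥ 11 — no move.
That gives 3 winning moves.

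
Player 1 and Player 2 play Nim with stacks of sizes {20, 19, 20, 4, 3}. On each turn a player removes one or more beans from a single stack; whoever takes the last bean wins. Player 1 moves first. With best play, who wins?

Player 1 wins

Nim-sum: 20 XOR 19 XOR 20 XOR 4 XOR 3 = 20.
The nim-sum is 20 ≠ 0, so this is an N-position: the player to move can win; Player 1 has a winning move.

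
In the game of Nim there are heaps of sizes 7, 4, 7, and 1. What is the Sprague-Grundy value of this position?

5

In binary:
  111  (7)
  100  (4)
  111  (7)
  001  (1)
  ---
  101  (5)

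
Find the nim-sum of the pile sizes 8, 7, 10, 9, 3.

Write each in binary and XOR column by column:
  1000  (8)
  0111  (7)
  1010  (10)
  1001  (9)
  0011  (3)
  ----
  1111  (15)

15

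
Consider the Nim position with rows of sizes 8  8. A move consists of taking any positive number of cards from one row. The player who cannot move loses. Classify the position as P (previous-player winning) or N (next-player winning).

P-position

Nim-sum: 8 ⊕ 8 = 0.
The nim-sum is 0, so this is a P-position: the player to move is in a losing position under optimal play.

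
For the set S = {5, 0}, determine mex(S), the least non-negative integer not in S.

0 is in the set but 1 is not, so the mex is 1.

1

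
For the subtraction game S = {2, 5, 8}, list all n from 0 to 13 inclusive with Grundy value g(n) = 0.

Grundy values for subtraction set {2, 5, 8}:
k:     0  1  2  3  4  5  6  7  8  9 10 11 12 13
g(k):  0  0  1  1  0  2  1  0  2  1  0  0  1  1
The P-positions (g = 0) in 0..13 are 0, 1, 4, 7, 10, 11.

0, 1, 4, 7, 10, 11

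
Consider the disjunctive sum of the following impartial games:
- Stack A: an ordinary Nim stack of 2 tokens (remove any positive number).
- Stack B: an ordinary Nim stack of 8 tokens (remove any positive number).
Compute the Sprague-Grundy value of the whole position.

Stack A is a plain Nim stack of size 2, so its Grundy value is 2.
Stack B is a plain Nim stack of size 8, so its Grundy value is 8.
By the Sprague-Grundy theorem, the Grundy value of a sum of independent games is the XOR of the component values.
Combined value = 2 ⊕ 8 = 10.

10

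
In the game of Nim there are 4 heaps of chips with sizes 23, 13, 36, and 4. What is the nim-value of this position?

Nim-sum: 23 ⊕ 13 ⊕ 36 ⊕ 4 = 58.

58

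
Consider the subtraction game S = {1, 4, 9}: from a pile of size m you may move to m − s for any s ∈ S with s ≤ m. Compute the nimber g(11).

1

Build the Grundy sequence with g(k) = mex{g(k−s) : s ∈ {1, 4, 9}, s ≤ k}:
g(0) = mex{} = 0
g(1) = mex{0} = 1
g(2) = mex{1} = 0
g(3) = mex{0} = 1
g(4) = mex{0,1} = 2
g(5) = mex{1,2} = 0
g(6) = mex{0} = 1
g(7) = mex{1} = 0
g(8) = mex{0,2} = 1
g(9) = mex{0,1} = 2
g(10) = mex{1,2} = 0
g(11) = mex{0} = 1
So g(11) = 1.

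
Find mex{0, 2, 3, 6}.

1

0 is in the set but 1 is not, so the mex is 1.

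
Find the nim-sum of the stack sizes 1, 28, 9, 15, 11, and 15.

Nim-sum: 1 ⊕ 28 ⊕ 9 ⊕ 15 ⊕ 11 ⊕ 15 = 31.

31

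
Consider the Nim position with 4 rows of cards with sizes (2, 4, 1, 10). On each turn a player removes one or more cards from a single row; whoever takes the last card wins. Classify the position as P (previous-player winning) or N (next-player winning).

Write each in binary and XOR column by column:
  0010  (2)
  0100  (4)
  0001  (1)
  1010  (10)
  ----
  1101  (13)
The nim-sum is 13 ≠ 0, so this is an N-position: the player to move can win.

N-position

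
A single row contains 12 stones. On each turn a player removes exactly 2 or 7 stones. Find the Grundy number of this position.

1

Compute g(0), g(1), … for moves {2, 7}:
g(0) = mex{} = 0
g(1) = mex{} = 0
g(2) = mex{0} = 1
g(3) = mex{0} = 1
g(4) = mex{1} = 0
g(5) = mex{1} = 0
g(6) = mex{0} = 1
g(7) = mex{0} = 1
g(8) = mex{0,1} = 2
g(9) = mex{1} = 0
g(10) = mex{1,2} = 0
g(11) = mex{0} = 1
g(12) = mex{0} = 1
So g(12) = 1.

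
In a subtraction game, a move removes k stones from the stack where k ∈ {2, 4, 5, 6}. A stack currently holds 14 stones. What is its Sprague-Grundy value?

3

Compute g(0), g(1), … for moves {2, 4, 5, 6}:
k:     0  1  2  3  4  5  6  7  8  9 10 11 12 13 14
g(k):  0  0  1  1  2  2  3  3  0  0  1  1  2  2  3
So g(14) = 3.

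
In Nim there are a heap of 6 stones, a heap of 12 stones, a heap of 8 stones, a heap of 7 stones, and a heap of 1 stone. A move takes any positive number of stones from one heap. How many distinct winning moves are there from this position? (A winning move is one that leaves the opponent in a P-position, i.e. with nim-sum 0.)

3

Bitwise XOR of the heap sizes:
  0110  (6)
  1100  (12)
  1000  (8)
  0111  (7)
  0001  (1)
  ----
  0100  (4)
The overall nim-sum is X = 4. A heap of size p has a winning move iff p XOR X < p (reduce it to p XOR X).
  6: 6 XOR 4 = 2 < 6 — winning move (to 2).
  12: 12 XOR 4 = 8 < 12 — winning move (to 8).
  8: 8 XOR 4 = 12 ≥ 8 — no move.
  7: 7 XOR 4 = 3 < 7 — winning move (to 3).
  1: 1 XOR 4 = 5 ≥ 1 — no move.
That gives 3 winning moves.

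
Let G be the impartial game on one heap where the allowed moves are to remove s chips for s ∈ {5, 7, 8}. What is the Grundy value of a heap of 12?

Compute g(0), g(1), … for moves {5, 7, 8}:
g(0) = mex{} = 0
g(1) = mex{} = 0
g(2) = mex{} = 0
g(3) = mex{} = 0
g(4) = mex{} = 0
g(5) = mex{0} = 1
g(6) = mex{0} = 1
g(7) = mex{0} = 1
g(8) = mex{0} = 1
g(9) = mex{0} = 1
g(10) = mex{0,1} = 2
g(11) = mex{0,1} = 2
g(12) = mex{0,1} = 2
So g(12) = 2.

2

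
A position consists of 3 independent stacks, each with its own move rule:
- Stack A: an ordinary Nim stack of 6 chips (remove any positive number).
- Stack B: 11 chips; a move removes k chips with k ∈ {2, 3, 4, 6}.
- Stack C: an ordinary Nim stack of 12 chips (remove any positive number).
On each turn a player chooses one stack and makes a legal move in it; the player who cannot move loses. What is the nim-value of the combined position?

Stack A is a plain Nim stack of size 6, so its Grundy value is 6.
Grundy values for stack B (subtraction set {2, 3, 4, 6}):
g(0) = mex{} = 0
g(1) = mex{} = 0
g(2) = mex{0} = 1
g(3) = mex{0} = 1
g(4) = mex{0,1} = 2
g(5) = mex{0,1} = 2
g(6) = mex{0,1,2} = 3
g(7) = mex{0,1,2} = 3
g(8) = mex{1,2,3} = 0
g(9) = mex{1,2,3} = 0
g(10) = mex{0,2,3} = 1
g(11) = mex{0,2,3} = 1
So g(11) = 1.
Stack C is a plain Nim stack of size 12, so its Grundy value is 12.
The value of a disjunctive sum is the nim-sum of the parts.
Combined value = 6 ⊕ 1 ⊕ 12 = 11.

11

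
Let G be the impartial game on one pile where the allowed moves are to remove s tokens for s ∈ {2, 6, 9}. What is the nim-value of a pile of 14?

1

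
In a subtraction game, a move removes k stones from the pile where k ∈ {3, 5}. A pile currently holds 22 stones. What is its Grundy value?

Build the Grundy sequence with g(k) = mex{g(k−s) : s ∈ {3, 5}, s ≤ k}:
k:     0  1  2  3  4  5  6  7  8  9 10 11 12 13 14 15 16 17 18 19 20 21 22
g(k):  0  0  0  1  1  1  2  2  0  0  0  1  1  1  2  2  0  0  0  1  1  1  2
So g(22) = 2.

2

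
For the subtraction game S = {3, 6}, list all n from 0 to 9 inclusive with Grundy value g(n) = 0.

0, 1, 2, 9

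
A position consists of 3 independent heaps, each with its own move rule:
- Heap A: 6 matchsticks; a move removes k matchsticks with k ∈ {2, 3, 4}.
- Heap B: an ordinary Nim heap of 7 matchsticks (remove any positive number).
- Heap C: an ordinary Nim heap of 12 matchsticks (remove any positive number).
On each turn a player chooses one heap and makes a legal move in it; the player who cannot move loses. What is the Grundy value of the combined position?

Grundy values for heap A (subtraction set {2, 3, 4}):
g(0) = mex{} = 0
g(1) = mex{} = 0
g(2) = mex{0} = 1
g(3) = mex{0} = 1
g(4) = mex{0,1} = 2
g(5) = mex{0,1} = 2
g(6) = mex{1,2} = 0
So g(6) = 0.
Heap B is a plain Nim heap of size 7, so its Grundy value is 7.
Heap C is a plain Nim heap of size 12, so its Grundy value is 12.
The value of a disjunctive sum is the nim-sum of the parts.
Combined value = 0 XOR 7 XOR 12 = 11.

11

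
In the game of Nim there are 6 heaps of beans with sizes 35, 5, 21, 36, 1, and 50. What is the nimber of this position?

36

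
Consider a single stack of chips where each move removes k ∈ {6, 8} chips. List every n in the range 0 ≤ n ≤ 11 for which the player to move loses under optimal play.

0, 1, 2, 3, 4, 5

Compute g(0), g(1), … for moves {6, 8}:
g(0) = mex{} = 0
g(1) = mex{} = 0
g(2) = mex{} = 0
g(3) = mex{} = 0
g(4) = mex{} = 0
g(5) = mex{} = 0
g(6) = mex{0} = 1
g(7) = mex{0} = 1
g(8) = mex{0} = 1
g(9) = mex{0} = 1
g(10) = mex{0} = 1
g(11) = mex{0} = 1
The P-positions (g = 0) in 0..11 are 0, 1, 2, 3, 4, 5.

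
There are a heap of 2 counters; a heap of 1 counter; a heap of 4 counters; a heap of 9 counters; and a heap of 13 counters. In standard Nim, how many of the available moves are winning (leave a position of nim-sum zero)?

Nim-sum: 2 XOR 1 XOR 4 XOR 9 XOR 13 = 3.
The overall nim-sum is X = 3. A heap of size p has a winning move iff p XOR X < p (reduce it to p XOR X).
  2: 2 XOR 3 = 1 < 2 — winning move (to 1).
  1: 1 XOR 3 = 2 ≥ 1 — no move.
  4: 4 XOR 3 = 7 ≥ 4 — no move.
  9: 9 XOR 3 = 10 ≥ 9 — no move.
  13: 13 XOR 3 = 14 ≥ 13 — no move.
That gives 1 winning move.

1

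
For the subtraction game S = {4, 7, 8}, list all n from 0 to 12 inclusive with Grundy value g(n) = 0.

0, 1, 2, 3, 12

Grundy values for subtraction set {4, 7, 8}:
g(0) = mex{} = 0
g(1) = mex{} = 0
g(2) = mex{} = 0
g(3) = mex{} = 0
g(4) = mex{0} = 1
g(5) = mex{0} = 1
g(6) = mex{0} = 1
g(7) = mex{0} = 1
g(8) = mex{0,1} = 2
g(9) = mex{0,1} = 2
g(10) = mex{0,1} = 2
g(11) = mex{0,1} = 2
g(12) = mex{1,2} = 0
The P-positions (g = 0) in 0..12 are 0, 1, 2, 3, 12.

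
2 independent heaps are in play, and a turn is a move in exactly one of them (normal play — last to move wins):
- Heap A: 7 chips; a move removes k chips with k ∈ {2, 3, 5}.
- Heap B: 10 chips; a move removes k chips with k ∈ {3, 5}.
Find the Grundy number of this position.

0

For heap A, compute g(0), g(1), … with moves {2, 3, 5}:
g(0) = mex{} = 0
g(1) = mex{} = 0
g(2) = mex{0} = 1
g(3) = mex{0} = 1
g(4) = mex{0,1} = 2
g(5) = mex{0,1} = 2
g(6) = mex{0,1,2} = 3
g(7) = mex{1,2} = 0
So g(7) = 0.
For heap B, compute g(0), g(1), … with moves {3, 5}:
g(0) = mex{} = 0
g(1) = mex{} = 0
g(2) = mex{} = 0
g(3) = mex{0} = 1
g(4) = mex{0} = 1
g(5) = mex{0} = 1
g(6) = mex{0,1} = 2
g(7) = mex{0,1} = 2
g(8) = mex{1} = 0
g(9) = mex{1,2} = 0
g(10) = mex{1,2} = 0
So g(10) = 0.
The value of a disjunctive sum is the nim-sum of the parts.
Combined value = 0 XOR 0 = 0.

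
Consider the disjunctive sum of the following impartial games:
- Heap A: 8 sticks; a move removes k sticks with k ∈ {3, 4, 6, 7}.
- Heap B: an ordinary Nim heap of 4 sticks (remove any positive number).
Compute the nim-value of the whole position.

6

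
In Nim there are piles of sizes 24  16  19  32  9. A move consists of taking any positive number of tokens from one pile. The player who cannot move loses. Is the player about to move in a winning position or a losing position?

Winning position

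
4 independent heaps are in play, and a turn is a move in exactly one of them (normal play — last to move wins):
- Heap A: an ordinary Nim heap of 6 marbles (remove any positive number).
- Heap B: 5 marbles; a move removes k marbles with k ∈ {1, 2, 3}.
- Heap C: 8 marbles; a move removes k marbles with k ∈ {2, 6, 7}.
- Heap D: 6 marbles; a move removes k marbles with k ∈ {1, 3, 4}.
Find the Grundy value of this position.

7

Heap A is a plain Nim heap of size 6, so its Grundy value is 6.
Grundy values for heap B (subtraction set {1, 2, 3}):
g(0) = mex{} = 0
g(1) = mex{0} = 1
g(2) = mex{0,1} = 2
g(3) = mex{0,1,2} = 3
g(4) = mex{1,2,3} = 0
g(5) = mex{0,2,3} = 1
So g(5) = 1.
Grundy values for heap C (subtraction set {2, 6, 7}):
g(0) = mex{} = 0
g(1) = mex{} = 0
g(2) = mex{0} = 1
g(3) = mex{0} = 1
g(4) = mex{1} = 0
g(5) = mex{1} = 0
g(6) = mex{0} = 1
g(7) = mex{0} = 1
g(8) = mex{0,1} = 2
So g(8) = 2.
Build the Grundy sequence for heap D with g(k) = mex{g(k−s) : s ∈ {1, 3, 4}, s ≤ k}:
g(0) = mex{} = 0
g(1) = mex{0} = 1
g(2) = mex{1} = 0
g(3) = mex{0} = 1
g(4) = mex{0,1} = 2
g(5) = mex{0,1,2} = 3
g(6) = mex{0,1,3} = 2
So g(6) = 2.
By the Sprague-Grundy theorem, the Grundy value of a sum of independent games is the XOR of the component values.
Combined value = 6 XOR 1 XOR 2 XOR 2 = 7.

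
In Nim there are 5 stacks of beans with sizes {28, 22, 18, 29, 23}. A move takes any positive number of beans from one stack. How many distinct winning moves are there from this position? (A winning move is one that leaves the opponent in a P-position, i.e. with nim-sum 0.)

5

Compute the nim-sum pairwise:
28 XOR 22 = 10
10 XOR 18 = 24
24 XOR 29 = 5
5 XOR 23 = 18
The overall nim-sum is X = 18. A stack of size p has a winning move iff p XOR X < p (reduce it to p XOR X).
  28: 28 XOR 18 = 14 < 28 — winning move (to 14).
  22: 22 XOR 18 = 4 < 22 — winning move (to 4).
  18: 18 XOR 18 = 0 < 18 — winning move (to 0).
  29: 29 XOR 18 = 15 < 29 — winning move (to 15).
  23: 23 XOR 18 = 5 < 23 — winning move (to 5).
That gives 5 winning moves.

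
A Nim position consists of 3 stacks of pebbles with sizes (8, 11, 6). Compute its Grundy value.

Nim-sum: 8 ^ 11 ^ 6 = 5.

5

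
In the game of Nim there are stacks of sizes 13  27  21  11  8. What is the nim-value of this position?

0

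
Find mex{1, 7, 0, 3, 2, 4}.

5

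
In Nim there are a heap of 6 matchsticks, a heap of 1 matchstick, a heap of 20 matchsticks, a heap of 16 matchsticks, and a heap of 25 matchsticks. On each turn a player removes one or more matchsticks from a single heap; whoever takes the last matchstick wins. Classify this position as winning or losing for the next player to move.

Compute the nim-sum pairwise:
6 ⊕ 1 = 7
7 ⊕ 20 = 19
19 ⊕ 16 = 3
3 ⊕ 25 = 26
The nim-sum is 26 ≠ 0, so this is an N-position: the player to move can win.

Winning position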